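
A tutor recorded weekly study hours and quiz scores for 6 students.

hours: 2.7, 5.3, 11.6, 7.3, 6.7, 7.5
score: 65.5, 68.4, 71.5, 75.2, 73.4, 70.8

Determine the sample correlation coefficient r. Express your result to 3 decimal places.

0.602

n = 6, Σx = 41.1, Σy = 424.8, Σx² = 324.37, Σy² = 30136.3, Σxy = 2940.51
nΣxy − ΣxΣy = 17643.06 − 17459.28 = 183.78
nΣx² − (Σx)² = 1946.22 − 1689.21 = 257.01; nΣy² − (Σy)² = 180817.8 − 180455.04 = 362.76
r = 183.78 / √(257.01 × 362.76) = 183.78 / 305.3407 ≈ 0.602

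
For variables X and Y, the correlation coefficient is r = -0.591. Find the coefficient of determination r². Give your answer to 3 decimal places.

r² = (-0.591)² = 0.349

0.349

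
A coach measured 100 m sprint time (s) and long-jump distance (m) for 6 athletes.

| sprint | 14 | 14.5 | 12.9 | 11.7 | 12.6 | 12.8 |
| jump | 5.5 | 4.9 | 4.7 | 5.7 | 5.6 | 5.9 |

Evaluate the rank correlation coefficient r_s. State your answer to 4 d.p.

Rank sprint: 5, 6, 4, 1, 2, 3
Rank jump: 3, 2, 1, 5, 4, 6
d = rank(sprint) − rank(jump): 2, 4, 3, -4, -2, -3; Σd² = 58
ρ = 1 − 6Σd² / [n(n²−1)] = 1 − 6×58 / (6×35) = 1 − 348/210 ≈ -0.6571

-0.6571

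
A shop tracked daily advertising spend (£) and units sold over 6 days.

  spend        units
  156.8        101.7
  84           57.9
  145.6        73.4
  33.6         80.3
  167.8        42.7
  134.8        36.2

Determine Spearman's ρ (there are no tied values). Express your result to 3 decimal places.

Rank spend: 5, 2, 4, 1, 6, 3
Rank units: 6, 3, 4, 5, 2, 1
d = rank(spend) − rank(units): -1, -1, 0, -4, 4, 2; Σd² = 38
ρ = 1 − 6Σd² / [n(n²−1)] = 1 − 6×38 / (6×35) = 1 − 228/210 ≈ -0.086

-0.086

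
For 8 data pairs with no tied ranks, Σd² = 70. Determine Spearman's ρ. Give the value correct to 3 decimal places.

ρ = 1 − 6Σd² / [n(n²−1)] = 1 − 6×70 / (8×63)
  = 1 − 420/504 = 1 − 0.8333 ≈ 0.167

0.167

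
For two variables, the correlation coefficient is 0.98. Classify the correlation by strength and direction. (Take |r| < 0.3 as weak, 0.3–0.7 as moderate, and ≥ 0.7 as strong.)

strong positive

r = 0.98 > 0 so the relationship is positive.
|r| = 0.98, which falls in the strong range.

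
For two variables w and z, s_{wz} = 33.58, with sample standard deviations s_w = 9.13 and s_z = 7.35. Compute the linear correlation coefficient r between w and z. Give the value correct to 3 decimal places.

r = Cov(w,z) / (s_w · s_z) = 33.58 / (9.13 × 7.35)
  = 33.58 / 67.1055 ≈ 0.500

0.500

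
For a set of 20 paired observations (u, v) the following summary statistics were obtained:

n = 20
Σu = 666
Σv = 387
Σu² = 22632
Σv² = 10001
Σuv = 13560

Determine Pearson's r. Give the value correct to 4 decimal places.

r = (nΣuv − ΣuΣv) / √[(nΣu² − (Σu)²)(nΣv² − (Σv)²)]
Numerator: 20×13560 − 666×387 = 13458
Denominator: √[(452640 − 443556)(200020 − 149769)] = √[9084 × 50251] = 21365.3945
r = 13458 / 21365.3945 ≈ 0.6299

0.6299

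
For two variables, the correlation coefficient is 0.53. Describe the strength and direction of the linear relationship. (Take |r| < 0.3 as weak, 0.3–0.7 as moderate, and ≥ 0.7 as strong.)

r = 0.53 > 0 so the relationship is positive.
|r| = 0.53, which falls in the moderate range.

moderate positive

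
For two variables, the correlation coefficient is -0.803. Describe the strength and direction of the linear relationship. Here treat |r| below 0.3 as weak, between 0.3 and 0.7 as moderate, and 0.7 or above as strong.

strong negative

r = -0.803 < 0 so the relationship is negative.
|r| = 0.803, which falls in the strong range.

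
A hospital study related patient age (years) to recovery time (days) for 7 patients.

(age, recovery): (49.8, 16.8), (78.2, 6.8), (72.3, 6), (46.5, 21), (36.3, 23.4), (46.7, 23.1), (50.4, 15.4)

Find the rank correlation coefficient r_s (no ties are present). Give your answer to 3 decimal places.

-0.929

Rank age: 4, 7, 6, 2, 1, 3, 5
Rank recovery: 4, 2, 1, 5, 7, 6, 3
d = rank(age) − rank(recovery): 0, 5, 5, -3, -6, -3, 2; Σd² = 108
ρ = 1 − 6Σd² / [n(n²−1)] = 1 − 6×108 / (7×48) = 1 − 648/336 ≈ -0.929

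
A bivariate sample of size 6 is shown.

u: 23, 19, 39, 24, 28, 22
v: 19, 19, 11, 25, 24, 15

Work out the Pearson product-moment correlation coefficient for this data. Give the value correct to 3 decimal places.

n = 6, Σu = 155, Σv = 113, Σu² = 4255, Σv² = 2269, Σuv = 2829
nΣuv − ΣuΣv = 16974 − 17515 = -541
nΣu² − (Σu)² = 25530 − 24025 = 1505; nΣv² − (Σv)² = 13614 − 12769 = 845
r = -541 / √(1505 × 845) = -541 / 1127.7079 ≈ -0.480

-0.480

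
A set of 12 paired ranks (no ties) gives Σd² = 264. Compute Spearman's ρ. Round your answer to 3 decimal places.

0.077

ρ = 1 − 6Σd² / [n(n²−1)] = 1 − 6×264 / (12×143)
  = 1 − 1584/1716 = 1 − 0.9231 ≈ 0.077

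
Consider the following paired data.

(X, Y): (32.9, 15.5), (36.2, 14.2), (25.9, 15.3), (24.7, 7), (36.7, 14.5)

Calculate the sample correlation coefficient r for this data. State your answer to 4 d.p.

0.5595

n = 5, ΣX = 156.4, ΣY = 66.5, ΣX² = 5020.64, ΣY² = 935.23, ΣXY = 2125.31
nΣXY − ΣXΣY = 10626.55 − 10400.6 = 225.95
nΣX² − (ΣX)² = 25103.2 − 24460.96 = 642.24; nΣY² − (ΣY)² = 4676.15 − 4422.25 = 253.9
r = 225.95 / √(642.24 × 253.9) = 225.95 / 403.8127 ≈ 0.5595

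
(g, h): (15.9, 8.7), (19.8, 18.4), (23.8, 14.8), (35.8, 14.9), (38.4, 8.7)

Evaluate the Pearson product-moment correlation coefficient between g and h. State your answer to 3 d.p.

n = 5, Σg = 133.7, Σh = 65.5, Σg² = 3967.49, Σh² = 930.99, Σgh = 1722.39
nΣgh − ΣgΣh = 8611.95 − 8757.35 = -145.4
nΣg² − (Σg)² = 19837.45 − 17875.69 = 1961.76; nΣh² − (Σh)² = 4654.95 − 4290.25 = 364.7
r = -145.4 / √(1961.76 × 364.7) = -145.4 / 845.8451 ≈ -0.172

-0.172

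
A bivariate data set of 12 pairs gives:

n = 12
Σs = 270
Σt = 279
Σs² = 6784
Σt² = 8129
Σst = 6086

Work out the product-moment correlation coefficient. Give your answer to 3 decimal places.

-0.177

r = (nΣst − ΣsΣt) / √[(nΣs² − (Σs)²)(nΣt² − (Σt)²)]
Numerator: 12×6086 − 270×279 = -2298
Denominator: √[(81408 − 72900)(97548 − 77841)] = √[8508 × 19707] = 12948.6353
r = -2298 / 12948.6353 ≈ -0.177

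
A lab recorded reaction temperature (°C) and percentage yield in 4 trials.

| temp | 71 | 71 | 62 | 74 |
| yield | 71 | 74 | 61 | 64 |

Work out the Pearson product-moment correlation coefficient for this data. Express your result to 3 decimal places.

0.511

n = 4, Σx = 278, Σy = 270, Σx² = 19402, Σy² = 18334, Σxy = 18813
nΣxy − ΣxΣy = 75252 − 75060 = 192
nΣx² − (Σx)² = 77608 − 77284 = 324; nΣy² − (Σy)² = 73336 − 72900 = 436
r = 192 / √(324 × 436) = 192 / 375.8510 ≈ 0.511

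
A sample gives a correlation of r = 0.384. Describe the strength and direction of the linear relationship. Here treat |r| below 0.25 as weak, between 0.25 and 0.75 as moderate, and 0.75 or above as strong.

r = 0.384 > 0 so the relationship is positive.
|r| = 0.384, which falls in the moderate range.

moderate positive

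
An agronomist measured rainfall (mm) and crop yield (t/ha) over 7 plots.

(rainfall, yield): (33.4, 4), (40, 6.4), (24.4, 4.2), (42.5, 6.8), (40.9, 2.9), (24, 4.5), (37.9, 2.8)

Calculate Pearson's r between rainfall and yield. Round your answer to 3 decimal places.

0.225

n = 7, Σx = 243.1, Σy = 31.6, Σx² = 8802.39, Σy² = 157.34, Σxy = 1113.81
nΣxy − ΣxΣy = 7796.67 − 7681.96 = 114.71
nΣx² − (Σx)² = 61616.73 − 59097.61 = 2519.12; nΣy² − (Σy)² = 1101.38 − 998.56 = 102.82
r = 114.71 / √(2519.12 × 102.82) = 114.71 / 508.9361 ≈ 0.225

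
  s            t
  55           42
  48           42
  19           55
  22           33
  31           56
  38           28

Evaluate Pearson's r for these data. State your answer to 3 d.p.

-0.237

n = 6, Σs = 213, Σt = 256, Σs² = 8579, Σt² = 11562, Σst = 8897
nΣst − ΣsΣt = 53382 − 54528 = -1146
nΣs² − (Σs)² = 51474 − 45369 = 6105; nΣt² − (Σt)² = 69372 − 65536 = 3836
r = -1146 / √(6105 × 3836) = -1146 / 4839.2954 ≈ -0.237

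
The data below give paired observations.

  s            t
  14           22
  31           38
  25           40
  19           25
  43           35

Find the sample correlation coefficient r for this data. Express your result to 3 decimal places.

0.669

n = 5, Σs = 132, Σt = 160, Σs² = 3992, Σt² = 5378, Σst = 4466
nΣst − ΣsΣt = 22330 − 21120 = 1210
nΣs² − (Σs)² = 19960 − 17424 = 2536; nΣt² − (Σt)² = 26890 − 25600 = 1290
r = 1210 / √(2536 × 1290) = 1210 / 1808.7122 ≈ 0.669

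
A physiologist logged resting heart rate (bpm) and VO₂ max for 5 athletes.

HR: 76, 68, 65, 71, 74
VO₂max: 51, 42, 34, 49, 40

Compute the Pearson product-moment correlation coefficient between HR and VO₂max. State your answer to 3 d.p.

0.719

n = 5, Σx = 354, Σy = 216, Σx² = 25142, Σy² = 9522, Σxy = 15381
nΣxy − ΣxΣy = 76905 − 76464 = 441
nΣx² − (Σx)² = 125710 − 125316 = 394; nΣy² − (Σy)² = 47610 − 46656 = 954
r = 441 / √(394 × 954) = 441 / 613.0873 ≈ 0.719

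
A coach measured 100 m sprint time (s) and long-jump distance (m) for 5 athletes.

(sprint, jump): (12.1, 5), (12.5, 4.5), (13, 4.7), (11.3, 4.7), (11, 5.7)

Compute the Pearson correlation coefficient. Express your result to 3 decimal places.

n = 5, Σx = 59.9, Σy = 24.6, Σx² = 720.35, Σy² = 121.92, Σxy = 293.66
nΣxy − ΣxΣy = 1468.3 − 1473.54 = -5.24
nΣx² − (Σx)² = 3601.75 − 3588.01 = 13.74; nΣy² − (Σy)² = 609.6 − 605.16 = 4.44
r = -5.24 / √(13.74 × 4.44) = -5.24 / 7.8106 ≈ -0.671

-0.671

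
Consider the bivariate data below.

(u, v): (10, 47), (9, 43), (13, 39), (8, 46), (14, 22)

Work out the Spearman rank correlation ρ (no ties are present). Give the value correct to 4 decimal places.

-0.7000

Rank u: 3, 2, 4, 1, 5
Rank v: 5, 3, 2, 4, 1
d = rank(u) − rank(v): -2, -1, 2, -3, 4; Σd² = 34
ρ = 1 − 6Σd² / [n(n²−1)] = 1 − 6×34 / (5×24) = 1 − 204/120 ≈ -0.7000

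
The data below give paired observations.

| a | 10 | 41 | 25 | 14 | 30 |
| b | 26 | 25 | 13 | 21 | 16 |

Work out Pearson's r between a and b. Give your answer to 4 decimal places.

-0.1424

n = 5, Σa = 120, Σb = 101, Σa² = 3502, Σb² = 2167, Σab = 2384
nΣab − ΣaΣb = 11920 − 12120 = -200
nΣa² − (Σa)² = 17510 − 14400 = 3110; nΣb² − (Σb)² = 10835 − 10201 = 634
r = -200 / √(3110 × 634) = -200 / 1404.1866 ≈ -0.1424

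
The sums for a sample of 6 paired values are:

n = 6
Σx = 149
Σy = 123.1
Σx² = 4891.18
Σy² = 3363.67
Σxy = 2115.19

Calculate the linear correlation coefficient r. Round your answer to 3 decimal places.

-0.943

r = (nΣxy − ΣxΣy) / √[(nΣx² − (Σx)²)(nΣy² − (Σy)²)]
Numerator: 6×2115.19 − 149×123.1 = -5650.76
Denominator: √[(29347.08 − 22201)(20182.02 − 15153.61)] = √[7146.08 × 5028.41] = 5994.4491
r = -5650.76 / 5994.4491 ≈ -0.943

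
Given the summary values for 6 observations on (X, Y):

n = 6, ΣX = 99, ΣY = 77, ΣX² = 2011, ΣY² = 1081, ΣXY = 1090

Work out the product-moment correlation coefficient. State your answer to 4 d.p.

r = (nΣXY − ΣXΣY) / √[(nΣX² − (ΣX)²)(nΣY² − (ΣY)²)]
Numerator: 6×1090 − 99×77 = -1083
Denominator: √[(12066 − 9801)(6486 − 5929)] = √[2265 × 557] = 1123.2119
r = -1083 / 1123.2119 ≈ -0.9642

-0.9642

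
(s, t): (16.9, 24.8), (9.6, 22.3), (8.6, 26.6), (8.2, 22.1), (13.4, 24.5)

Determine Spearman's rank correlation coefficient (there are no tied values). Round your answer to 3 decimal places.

0.400

Rank s: 5, 3, 2, 1, 4
Rank t: 4, 2, 5, 1, 3
d = rank(s) − rank(t): 1, 1, -3, 0, 1; Σd² = 12
ρ = 1 − 6Σd² / [n(n²−1)] = 1 − 6×12 / (5×24) = 1 − 72/120 ≈ 0.400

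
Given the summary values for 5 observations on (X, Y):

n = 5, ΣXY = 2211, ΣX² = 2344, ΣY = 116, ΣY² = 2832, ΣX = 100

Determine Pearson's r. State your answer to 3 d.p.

-0.495

r = (nΣXY − ΣXΣY) / √[(nΣX² − (ΣX)²)(nΣY² − (ΣY)²)]
Numerator: 5×2211 − 100×116 = -545
Denominator: √[(11720 − 10000)(14160 − 13456)] = √[1720 × 704] = 1100.3999
r = -545 / 1100.3999 ≈ -0.495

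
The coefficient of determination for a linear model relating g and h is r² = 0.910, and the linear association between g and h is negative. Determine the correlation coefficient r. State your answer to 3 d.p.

-0.954

|r| = √0.910 = 0.954
The association is negative, so r = −0.954.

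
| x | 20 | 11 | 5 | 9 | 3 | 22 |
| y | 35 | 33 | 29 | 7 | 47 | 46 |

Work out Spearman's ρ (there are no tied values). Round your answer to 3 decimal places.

0.086

Rank x: 5, 4, 2, 3, 1, 6
Rank y: 4, 3, 2, 1, 6, 5
d = rank(x) − rank(y): 1, 1, 0, 2, -5, 1; Σd² = 32
ρ = 1 − 6Σd² / [n(n²−1)] = 1 − 6×32 / (6×35) = 1 − 192/210 ≈ 0.086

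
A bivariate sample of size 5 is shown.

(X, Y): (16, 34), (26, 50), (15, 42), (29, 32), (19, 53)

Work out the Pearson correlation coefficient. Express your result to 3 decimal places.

n = 5, ΣX = 105, ΣY = 211, ΣX² = 2359, ΣY² = 9253, ΣXY = 4409
nΣXY − ΣXΣY = 22045 − 22155 = -110
nΣX² − (ΣX)² = 11795 − 11025 = 770; nΣY² − (ΣY)² = 46265 − 44521 = 1744
r = -110 / √(770 × 1744) = -110 / 1158.8270 ≈ -0.095

-0.095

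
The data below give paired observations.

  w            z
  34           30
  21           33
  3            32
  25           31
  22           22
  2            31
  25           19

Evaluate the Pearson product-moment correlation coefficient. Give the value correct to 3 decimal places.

n = 7, Σw = 132, Σz = 198, Σw² = 3344, Σz² = 5780, Σwz = 3605
nΣwz − ΣwΣz = 25235 − 26136 = -901
nΣw² − (Σw)² = 23408 − 17424 = 5984; nΣz² − (Σz)² = 40460 − 39204 = 1256
r = -901 / √(5984 × 1256) = -901 / 2741.5149 ≈ -0.329

-0.329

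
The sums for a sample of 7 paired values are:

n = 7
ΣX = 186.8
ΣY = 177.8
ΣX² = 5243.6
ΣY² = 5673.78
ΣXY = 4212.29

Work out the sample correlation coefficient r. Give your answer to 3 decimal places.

-0.973

r = (nΣXY − ΣXΣY) / √[(nΣX² − (ΣX)²)(nΣY² − (ΣY)²)]
Numerator: 7×4212.29 − 186.8×177.8 = -3727.01
Denominator: √[(36705.2 − 34894.24)(39716.46 − 31612.84)] = √[1810.96 × 8103.62] = 3830.8396
r = -3727.01 / 3830.8396 ≈ -0.973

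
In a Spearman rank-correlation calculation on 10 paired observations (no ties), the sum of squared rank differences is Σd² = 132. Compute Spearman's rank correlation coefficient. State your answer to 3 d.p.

0.200

ρ = 1 − 6Σd² / [n(n²−1)] = 1 − 6×132 / (10×99)
  = 1 − 792/990 = 1 − 0.8000 ≈ 0.200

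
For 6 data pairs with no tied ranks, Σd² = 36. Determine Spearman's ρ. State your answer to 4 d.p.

ρ = 1 − 6Σd² / [n(n²−1)] = 1 − 6×36 / (6×35)
  = 1 − 216/210 = 1 − 1.02857 ≈ -0.0286

-0.0286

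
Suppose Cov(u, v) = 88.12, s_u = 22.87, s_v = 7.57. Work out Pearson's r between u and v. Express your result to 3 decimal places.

0.509

r = Cov(u,v) / (s_u · s_v) = 88.12 / (22.87 × 7.57)
  = 88.12 / 173.1259 ≈ 0.509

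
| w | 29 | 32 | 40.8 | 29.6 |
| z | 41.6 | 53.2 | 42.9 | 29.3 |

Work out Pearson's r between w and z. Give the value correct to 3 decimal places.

n = 4, Σw = 131.4, Σz = 167, Σw² = 4405.8, Σz² = 7259.7, Σwz = 5526.4
nΣwz − ΣwΣz = 22105.6 − 21943.8 = 161.8
nΣw² − (Σw)² = 17623.2 − 17265.96 = 357.24; nΣz² − (Σz)² = 29038.8 − 27889 = 1149.8
r = 161.8 / √(357.24 × 1149.8) = 161.8 / 640.9014 ≈ 0.252

0.252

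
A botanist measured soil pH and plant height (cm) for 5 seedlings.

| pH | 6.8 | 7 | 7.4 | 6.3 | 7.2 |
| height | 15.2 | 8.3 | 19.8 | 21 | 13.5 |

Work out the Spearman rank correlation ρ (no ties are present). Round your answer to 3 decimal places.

-0.300

Rank pH: 2, 3, 5, 1, 4
Rank height: 3, 1, 4, 5, 2
d = rank(pH) − rank(height): -1, 2, 1, -4, 2; Σd² = 26
ρ = 1 − 6Σd² / [n(n²−1)] = 1 − 6×26 / (5×24) = 1 − 156/120 ≈ -0.300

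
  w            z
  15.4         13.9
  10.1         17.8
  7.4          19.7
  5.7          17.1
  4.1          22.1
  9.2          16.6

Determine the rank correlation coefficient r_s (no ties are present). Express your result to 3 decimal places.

-0.714

Rank w: 6, 5, 3, 2, 1, 4
Rank z: 1, 4, 5, 3, 6, 2
d = rank(w) − rank(z): 5, 1, -2, -1, -5, 2; Σd² = 60
ρ = 1 − 6Σd² / [n(n²−1)] = 1 − 6×60 / (6×35) = 1 − 360/210 ≈ -0.714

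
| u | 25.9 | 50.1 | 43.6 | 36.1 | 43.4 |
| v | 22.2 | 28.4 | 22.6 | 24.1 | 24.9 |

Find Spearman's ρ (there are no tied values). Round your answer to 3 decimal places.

Rank u: 1, 5, 4, 2, 3
Rank v: 1, 5, 2, 3, 4
d = rank(u) − rank(v): 0, 0, 2, -1, -1; Σd² = 6
ρ = 1 − 6Σd² / [n(n²−1)] = 1 − 6×6 / (5×24) = 1 − 36/120 ≈ 0.700

0.700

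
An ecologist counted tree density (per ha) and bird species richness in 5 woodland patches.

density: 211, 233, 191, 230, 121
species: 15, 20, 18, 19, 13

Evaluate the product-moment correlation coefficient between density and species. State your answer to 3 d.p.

0.831

n = 5, Σx = 986, Σy = 85, Σx² = 202832, Σy² = 1479, Σxy = 17206
nΣxy − ΣxΣy = 86030 − 83810 = 2220
nΣx² − (Σx)² = 1014160 − 972196 = 41964; nΣy² − (Σy)² = 7395 − 7225 = 170
r = 2220 / √(41964 × 170) = 2220 / 2670.9324 ≈ 0.831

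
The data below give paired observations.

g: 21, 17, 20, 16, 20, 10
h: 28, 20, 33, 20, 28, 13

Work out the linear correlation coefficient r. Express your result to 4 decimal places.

n = 6, Σg = 104, Σh = 142, Σg² = 1886, Σh² = 3626, Σgh = 2598
nΣgh − ΣgΣh = 15588 − 14768 = 820
nΣg² − (Σg)² = 11316 − 10816 = 500; nΣh² − (Σh)² = 21756 − 20164 = 1592
r = 820 / √(500 × 1592) = 820 / 892.1883 ≈ 0.9191

0.9191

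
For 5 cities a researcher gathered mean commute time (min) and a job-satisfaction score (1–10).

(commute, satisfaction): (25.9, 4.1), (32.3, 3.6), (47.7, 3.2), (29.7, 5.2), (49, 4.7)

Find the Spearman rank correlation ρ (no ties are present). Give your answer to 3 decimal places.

Rank commute: 1, 3, 4, 2, 5
Rank satisfaction: 3, 2, 1, 5, 4
d = rank(commute) − rank(satisfaction): -2, 1, 3, -3, 1; Σd² = 24
ρ = 1 − 6Σd² / [n(n²−1)] = 1 − 6×24 / (5×24) = 1 − 144/120 ≈ -0.200

-0.200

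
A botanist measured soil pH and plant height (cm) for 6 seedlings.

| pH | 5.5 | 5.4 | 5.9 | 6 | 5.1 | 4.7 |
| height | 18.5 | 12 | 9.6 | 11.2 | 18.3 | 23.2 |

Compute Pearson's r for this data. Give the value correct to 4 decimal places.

n = 6, Σx = 32.6, Σy = 92.8, Σx² = 178.32, Σy² = 1576.98, Σxy = 492.76
nΣxy − ΣxΣy = 2956.56 − 3025.28 = -68.72
nΣx² − (Σx)² = 1069.92 − 1062.76 = 7.16; nΣy² − (Σy)² = 9461.88 − 8611.84 = 850.04
r = -68.72 / √(7.16 × 850.04) = -68.72 / 78.0147 ≈ -0.8809

-0.8809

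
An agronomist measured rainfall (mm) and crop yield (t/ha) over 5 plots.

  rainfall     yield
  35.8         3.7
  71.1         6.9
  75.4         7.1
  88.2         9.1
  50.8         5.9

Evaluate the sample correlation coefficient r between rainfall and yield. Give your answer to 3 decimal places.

n = 5, Σx = 321.3, Σy = 32.7, Σx² = 22381.89, Σy² = 229.33, Σxy = 2260.73
nΣxy − ΣxΣy = 11303.65 − 10506.51 = 797.14
nΣx² − (Σx)² = 111909.45 − 103233.69 = 8675.76; nΣy² − (Σy)² = 1146.65 − 1069.29 = 77.36
r = 797.14 / √(8675.76 × 77.36) = 797.14 / 819.2416 ≈ 0.973

0.973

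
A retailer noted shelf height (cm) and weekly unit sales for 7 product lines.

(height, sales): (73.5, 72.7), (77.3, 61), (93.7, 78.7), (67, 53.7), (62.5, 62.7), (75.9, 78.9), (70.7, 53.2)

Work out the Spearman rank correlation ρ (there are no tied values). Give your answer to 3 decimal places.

0.500

Rank height: 4, 6, 7, 2, 1, 5, 3
Rank sales: 5, 3, 6, 2, 4, 7, 1
d = rank(height) − rank(sales): -1, 3, 1, 0, -3, -2, 2; Σd² = 28
ρ = 1 − 6Σd² / [n(n²−1)] = 1 − 6×28 / (7×48) = 1 − 168/336 ≈ 0.500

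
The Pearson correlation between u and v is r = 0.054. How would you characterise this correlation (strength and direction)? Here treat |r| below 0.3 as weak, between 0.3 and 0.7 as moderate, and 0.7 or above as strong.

weak positive

r = 0.054 > 0 so the relationship is positive.
|r| = 0.054, which falls in the weak range.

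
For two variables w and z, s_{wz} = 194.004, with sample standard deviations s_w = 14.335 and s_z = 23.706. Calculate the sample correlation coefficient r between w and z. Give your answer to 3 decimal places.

0.571

r = Cov(w,z) / (s_w · s_z) = 194.004 / (14.335 × 23.706)
  = 194.004 / 339.8255 ≈ 0.571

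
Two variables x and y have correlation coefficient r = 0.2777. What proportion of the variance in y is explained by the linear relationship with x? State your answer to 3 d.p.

0.077

r² = (0.2777)² = 0.077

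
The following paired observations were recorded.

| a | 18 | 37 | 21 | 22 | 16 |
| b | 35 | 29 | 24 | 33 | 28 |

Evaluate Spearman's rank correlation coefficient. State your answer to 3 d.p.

0.100

Rank a: 2, 5, 3, 4, 1
Rank b: 5, 3, 1, 4, 2
d = rank(a) − rank(b): -3, 2, 2, 0, -1; Σd² = 18
ρ = 1 − 6Σd² / [n(n²−1)] = 1 − 6×18 / (5×24) = 1 − 108/120 ≈ 0.100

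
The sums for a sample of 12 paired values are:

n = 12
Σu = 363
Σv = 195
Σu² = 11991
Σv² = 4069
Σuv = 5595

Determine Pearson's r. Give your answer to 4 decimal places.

-0.3185

r = (nΣuv − ΣuΣv) / √[(nΣu² − (Σu)²)(nΣv² − (Σv)²)]
Numerator: 12×5595 − 363×195 = -3645
Denominator: √[(143892 − 131769)(48828 − 38025)] = √[12123 × 10803] = 11443.9840
r = -3645 / 11443.9840 ≈ -0.3185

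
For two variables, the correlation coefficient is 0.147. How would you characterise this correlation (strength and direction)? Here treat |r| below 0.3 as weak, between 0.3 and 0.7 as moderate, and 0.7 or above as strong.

weak positive

r = 0.147 > 0 so the relationship is positive.
|r| = 0.147, which falls in the weak range.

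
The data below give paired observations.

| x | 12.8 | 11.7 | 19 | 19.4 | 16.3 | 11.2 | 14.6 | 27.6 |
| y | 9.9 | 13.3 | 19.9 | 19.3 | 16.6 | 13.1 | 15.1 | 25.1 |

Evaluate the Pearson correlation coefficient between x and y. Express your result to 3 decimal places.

0.947

n = 8, Σx = 132.6, Σy = 132.3, Σx² = 2404.14, Σy² = 2348.59, Σxy = 2365.37
nΣxy − ΣxΣy = 18922.96 − 17542.98 = 1379.98
nΣx² − (Σx)² = 19233.12 − 17582.76 = 1650.36; nΣy² − (Σy)² = 18788.72 − 17503.29 = 1285.43
r = 1379.98 / √(1650.36 × 1285.43) = 1379.98 / 1456.5103 ≈ 0.947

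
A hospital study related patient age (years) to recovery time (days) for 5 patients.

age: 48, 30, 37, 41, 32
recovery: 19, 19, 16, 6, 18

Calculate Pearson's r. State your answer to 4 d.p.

-0.2311

n = 5, Σx = 188, Σy = 78, Σx² = 7278, Σy² = 1338, Σxy = 2896
nΣxy − ΣxΣy = 14480 − 14664 = -184
nΣx² − (Σx)² = 36390 − 35344 = 1046; nΣy² − (Σy)² = 6690 − 6084 = 606
r = -184 / √(1046 × 606) = -184 / 796.1633 ≈ -0.2311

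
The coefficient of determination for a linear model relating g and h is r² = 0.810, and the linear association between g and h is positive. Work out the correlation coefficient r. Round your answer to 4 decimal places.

0.9000

|r| = √0.810 = 0.9000
The association is positive, so r = 0.9000.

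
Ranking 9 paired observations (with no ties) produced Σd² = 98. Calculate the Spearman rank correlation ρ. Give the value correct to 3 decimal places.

ρ = 1 − 6Σd² / [n(n²−1)] = 1 − 6×98 / (9×80)
  = 1 − 588/720 = 1 − 0.8167 ≈ 0.183

0.183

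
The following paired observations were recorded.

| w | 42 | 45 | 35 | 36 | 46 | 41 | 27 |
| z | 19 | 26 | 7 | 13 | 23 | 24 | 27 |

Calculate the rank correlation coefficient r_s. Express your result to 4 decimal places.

Rank w: 5, 6, 2, 3, 7, 4, 1
Rank z: 3, 6, 1, 2, 4, 5, 7
d = rank(w) − rank(z): 2, 0, 1, 1, 3, -1, -6; Σd² = 52
ρ = 1 − 6Σd² / [n(n²−1)] = 1 − 6×52 / (7×48) = 1 − 312/336 ≈ 0.0714

0.0714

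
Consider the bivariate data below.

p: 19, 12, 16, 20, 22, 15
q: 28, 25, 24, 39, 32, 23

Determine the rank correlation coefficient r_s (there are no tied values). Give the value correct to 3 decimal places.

0.771

Rank p: 4, 1, 3, 5, 6, 2
Rank q: 4, 3, 2, 6, 5, 1
d = rank(p) − rank(q): 0, -2, 1, -1, 1, 1; Σd² = 8
ρ = 1 − 6Σd² / [n(n²−1)] = 1 − 6×8 / (6×35) = 1 − 48/210 ≈ 0.771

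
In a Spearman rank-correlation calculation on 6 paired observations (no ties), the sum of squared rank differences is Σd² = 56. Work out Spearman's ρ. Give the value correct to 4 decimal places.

ρ = 1 − 6Σd² / [n(n²−1)] = 1 − 6×56 / (6×35)
  = 1 − 336/210 = 1 − 1.60000 ≈ -0.6000

-0.6000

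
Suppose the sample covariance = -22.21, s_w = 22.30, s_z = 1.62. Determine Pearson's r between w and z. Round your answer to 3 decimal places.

-0.615

r = Cov(w,z) / (s_w · s_z) = -22.21 / (22.30 × 1.62)
  = -22.21 / 36.1260 ≈ -0.615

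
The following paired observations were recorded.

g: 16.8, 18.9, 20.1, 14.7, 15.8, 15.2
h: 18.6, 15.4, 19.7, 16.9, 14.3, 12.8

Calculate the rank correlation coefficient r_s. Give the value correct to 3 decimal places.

Rank g: 4, 5, 6, 1, 3, 2
Rank h: 5, 3, 6, 4, 2, 1
d = rank(g) − rank(h): -1, 2, 0, -3, 1, 1; Σd² = 16
ρ = 1 − 6Σd² / [n(n²−1)] = 1 − 6×16 / (6×35) = 1 − 96/210 ≈ 0.543

0.543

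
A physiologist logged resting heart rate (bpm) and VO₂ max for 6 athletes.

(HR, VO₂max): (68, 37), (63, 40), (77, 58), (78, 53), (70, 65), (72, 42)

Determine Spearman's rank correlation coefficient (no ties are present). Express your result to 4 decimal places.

0.5429

Rank HR: 2, 1, 5, 6, 3, 4
Rank VO₂max: 1, 2, 5, 4, 6, 3
d = rank(HR) − rank(VO₂max): 1, -1, 0, 2, -3, 1; Σd² = 16
ρ = 1 − 6Σd² / [n(n²−1)] = 1 − 6×16 / (6×35) = 1 − 96/210 ≈ 0.5429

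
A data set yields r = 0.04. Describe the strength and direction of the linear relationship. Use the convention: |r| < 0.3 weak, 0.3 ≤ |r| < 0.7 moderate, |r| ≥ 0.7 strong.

weak positive

r = 0.04 > 0 so the relationship is positive.
|r| = 0.04, which falls in the weak range.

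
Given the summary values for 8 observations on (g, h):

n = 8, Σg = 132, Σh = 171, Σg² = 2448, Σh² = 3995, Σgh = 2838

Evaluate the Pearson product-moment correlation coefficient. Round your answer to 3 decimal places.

0.054

r = (nΣgh − ΣgΣh) / √[(nΣg² − (Σg)²)(nΣh² − (Σh)²)]
Numerator: 8×2838 − 132×171 = 132
Denominator: √[(19584 − 17424)(31960 − 29241)] = √[2160 × 2719] = 2423.4356
r = 132 / 2423.4356 ≈ 0.054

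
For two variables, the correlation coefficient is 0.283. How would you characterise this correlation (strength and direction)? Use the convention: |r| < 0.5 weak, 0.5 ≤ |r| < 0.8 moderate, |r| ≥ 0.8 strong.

weak positive

r = 0.283 > 0 so the relationship is positive.
|r| = 0.283, which falls in the weak range.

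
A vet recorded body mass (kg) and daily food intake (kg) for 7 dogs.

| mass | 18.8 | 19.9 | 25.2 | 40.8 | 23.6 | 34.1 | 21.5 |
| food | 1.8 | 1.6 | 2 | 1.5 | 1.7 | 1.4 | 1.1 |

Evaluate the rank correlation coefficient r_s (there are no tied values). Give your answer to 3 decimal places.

-0.250

Rank mass: 1, 2, 5, 7, 4, 6, 3
Rank food: 6, 4, 7, 3, 5, 2, 1
d = rank(mass) − rank(food): -5, -2, -2, 4, -1, 4, 2; Σd² = 70
ρ = 1 − 6Σd² / [n(n²−1)] = 1 − 6×70 / (7×48) = 1 − 420/336 ≈ -0.250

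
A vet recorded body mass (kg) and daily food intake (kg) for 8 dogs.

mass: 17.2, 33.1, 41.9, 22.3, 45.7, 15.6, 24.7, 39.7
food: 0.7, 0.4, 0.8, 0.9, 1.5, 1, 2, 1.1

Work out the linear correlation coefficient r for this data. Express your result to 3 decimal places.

0.095

n = 8, Σx = 240.2, Σy = 8.4, Σx² = 8162.38, Σy² = 10.56, Σxy = 256.09
nΣxy − ΣxΣy = 2048.72 − 2017.68 = 31.04
nΣx² − (Σx)² = 65299.04 − 57696.04 = 7603; nΣy² − (Σy)² = 84.48 − 70.56 = 13.92
r = 31.04 / √(7603 × 13.92) = 31.04 / 325.3210 ≈ 0.095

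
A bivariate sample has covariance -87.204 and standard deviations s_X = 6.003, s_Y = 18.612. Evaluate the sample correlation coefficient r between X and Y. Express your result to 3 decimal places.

r = Cov(X,Y) / (s_X · s_Y) = -87.204 / (6.003 × 18.612)
  = -87.204 / 111.7278 ≈ -0.781

-0.781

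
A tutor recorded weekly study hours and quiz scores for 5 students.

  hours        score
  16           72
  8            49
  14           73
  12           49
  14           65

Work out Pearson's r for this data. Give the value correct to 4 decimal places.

n = 5, Σx = 64, Σy = 308, Σx² = 856, Σy² = 19540, Σxy = 4064
nΣxy − ΣxΣy = 20320 − 19712 = 608
nΣx² − (Σx)² = 4280 − 4096 = 184; nΣy² − (Σy)² = 97700 − 94864 = 2836
r = 608 / √(184 × 2836) = 608 / 722.3739 ≈ 0.8417

0.8417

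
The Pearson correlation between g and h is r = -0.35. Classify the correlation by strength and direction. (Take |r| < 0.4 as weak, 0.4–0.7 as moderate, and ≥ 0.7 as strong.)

r = -0.35 < 0 so the relationship is negative.
|r| = 0.35, which falls in the weak range.

weak negative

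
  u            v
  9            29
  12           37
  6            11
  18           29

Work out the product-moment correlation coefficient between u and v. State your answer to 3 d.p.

0.594

n = 4, Σu = 45, Σv = 106, Σu² = 585, Σv² = 3172, Σuv = 1293
nΣuv − ΣuΣv = 5172 − 4770 = 402
nΣu² − (Σu)² = 2340 − 2025 = 315; nΣv² − (Σv)² = 12688 − 11236 = 1452
r = 402 / √(315 × 1452) = 402 / 676.2988 ≈ 0.594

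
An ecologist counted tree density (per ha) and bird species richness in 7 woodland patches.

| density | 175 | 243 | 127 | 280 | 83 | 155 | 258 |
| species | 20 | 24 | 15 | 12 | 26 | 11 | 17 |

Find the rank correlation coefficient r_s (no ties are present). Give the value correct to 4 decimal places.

Rank density: 4, 5, 2, 7, 1, 3, 6
Rank species: 5, 6, 3, 2, 7, 1, 4
d = rank(density) − rank(species): -1, -1, -1, 5, -6, 2, 2; Σd² = 72
ρ = 1 − 6Σd² / [n(n²−1)] = 1 − 6×72 / (7×48) = 1 − 432/336 ≈ -0.2857

-0.2857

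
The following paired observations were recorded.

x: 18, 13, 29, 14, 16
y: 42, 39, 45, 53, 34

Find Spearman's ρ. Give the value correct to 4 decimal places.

Rank x: 4, 1, 5, 2, 3
Rank y: 3, 2, 4, 5, 1
d = rank(x) − rank(y): 1, -1, 1, -3, 2; Σd² = 16
ρ = 1 − 6Σd² / [n(n²−1)] = 1 − 6×16 / (5×24) = 1 − 96/120 ≈ 0.2000

0.2000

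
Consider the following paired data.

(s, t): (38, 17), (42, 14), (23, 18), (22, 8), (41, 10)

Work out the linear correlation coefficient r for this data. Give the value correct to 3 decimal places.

0.056

n = 5, Σs = 166, Σt = 67, Σs² = 5902, Σt² = 973, Σst = 2234
nΣst − ΣsΣt = 11170 − 11122 = 48
nΣs² − (Σs)² = 29510 − 27556 = 1954; nΣt² − (Σt)² = 4865 − 4489 = 376
r = 48 / √(1954 × 376) = 48 / 857.1488 ≈ 0.056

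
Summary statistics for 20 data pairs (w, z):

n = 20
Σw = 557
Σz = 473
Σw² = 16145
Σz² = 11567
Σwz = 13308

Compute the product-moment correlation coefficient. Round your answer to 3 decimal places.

0.275

r = (nΣwz − ΣwΣz) / √[(nΣw² − (Σw)²)(nΣz² − (Σz)²)]
Numerator: 20×13308 − 557×473 = 2699
Denominator: √[(322900 − 310249)(231340 − 223729)] = √[12651 × 7611] = 9812.5818
r = 2699 / 9812.5818 ≈ 0.275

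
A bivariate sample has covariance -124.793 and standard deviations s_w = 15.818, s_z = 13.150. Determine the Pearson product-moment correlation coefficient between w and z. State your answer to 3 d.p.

-0.600

r = Cov(w,z) / (s_w · s_z) = -124.793 / (15.818 × 13.150)
  = -124.793 / 208.0067 ≈ -0.600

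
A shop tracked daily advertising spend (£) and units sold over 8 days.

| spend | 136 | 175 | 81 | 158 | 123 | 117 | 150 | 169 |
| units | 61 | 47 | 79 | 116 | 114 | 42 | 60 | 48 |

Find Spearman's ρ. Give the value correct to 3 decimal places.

-0.190

Rank spend: 4, 8, 1, 6, 3, 2, 5, 7
Rank units: 5, 2, 6, 8, 7, 1, 4, 3
d = rank(spend) − rank(units): -1, 6, -5, -2, -4, 1, 1, 4; Σd² = 100
ρ = 1 − 6Σd² / [n(n²−1)] = 1 − 6×100 / (8×63) = 1 − 600/504 ≈ -0.190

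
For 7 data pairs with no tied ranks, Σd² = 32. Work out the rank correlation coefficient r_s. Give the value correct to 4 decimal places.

0.4286

ρ = 1 − 6Σd² / [n(n²−1)] = 1 − 6×32 / (7×48)
  = 1 − 192/336 = 1 − 0.57143 ≈ 0.4286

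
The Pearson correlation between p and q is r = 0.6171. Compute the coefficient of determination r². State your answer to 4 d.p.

0.3808

r² = (0.6171)² = 0.3808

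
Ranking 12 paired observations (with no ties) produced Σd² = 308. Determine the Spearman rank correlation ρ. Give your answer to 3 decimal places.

-0.077

ρ = 1 − 6Σd² / [n(n²−1)] = 1 − 6×308 / (12×143)
  = 1 − 1848/1716 = 1 − 1.0769 ≈ -0.077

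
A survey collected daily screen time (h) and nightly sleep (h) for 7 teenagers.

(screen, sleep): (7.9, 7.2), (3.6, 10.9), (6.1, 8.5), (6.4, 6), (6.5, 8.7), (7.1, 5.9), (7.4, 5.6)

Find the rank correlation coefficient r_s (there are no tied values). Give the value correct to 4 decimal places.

-0.6429

Rank screen: 7, 1, 2, 3, 4, 5, 6
Rank sleep: 4, 7, 5, 3, 6, 2, 1
d = rank(screen) − rank(sleep): 3, -6, -3, 0, -2, 3, 5; Σd² = 92
ρ = 1 − 6Σd² / [n(n²−1)] = 1 − 6×92 / (7×48) = 1 − 552/336 ≈ -0.6429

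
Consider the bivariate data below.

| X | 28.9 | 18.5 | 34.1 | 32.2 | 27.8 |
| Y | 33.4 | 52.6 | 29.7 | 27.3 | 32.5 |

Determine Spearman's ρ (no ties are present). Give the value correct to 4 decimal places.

-0.8000

Rank X: 3, 1, 5, 4, 2
Rank Y: 4, 5, 2, 1, 3
d = rank(X) − rank(Y): -1, -4, 3, 3, -1; Σd² = 36
ρ = 1 − 6Σd² / [n(n²−1)] = 1 − 6×36 / (5×24) = 1 − 216/120 ≈ -0.8000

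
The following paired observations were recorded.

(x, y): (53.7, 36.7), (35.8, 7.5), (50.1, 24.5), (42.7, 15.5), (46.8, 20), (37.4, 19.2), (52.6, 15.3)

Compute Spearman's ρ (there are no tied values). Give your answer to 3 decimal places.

0.607

Rank x: 7, 1, 5, 3, 4, 2, 6
Rank y: 7, 1, 6, 3, 5, 4, 2
d = rank(x) − rank(y): 0, 0, -1, 0, -1, -2, 4; Σd² = 22
ρ = 1 − 6Σd² / [n(n²−1)] = 1 − 6×22 / (7×48) = 1 − 132/336 ≈ 0.607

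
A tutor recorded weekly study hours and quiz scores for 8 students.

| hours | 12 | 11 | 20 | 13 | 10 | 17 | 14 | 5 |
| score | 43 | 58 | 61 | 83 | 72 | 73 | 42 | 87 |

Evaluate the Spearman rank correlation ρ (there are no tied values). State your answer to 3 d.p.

-0.286

Rank hours: 4, 3, 8, 5, 2, 7, 6, 1
Rank score: 2, 3, 4, 7, 5, 6, 1, 8
d = rank(hours) − rank(score): 2, 0, 4, -2, -3, 1, 5, -7; Σd² = 108
ρ = 1 − 6Σd² / [n(n²−1)] = 1 − 6×108 / (8×63) = 1 − 648/504 ≈ -0.286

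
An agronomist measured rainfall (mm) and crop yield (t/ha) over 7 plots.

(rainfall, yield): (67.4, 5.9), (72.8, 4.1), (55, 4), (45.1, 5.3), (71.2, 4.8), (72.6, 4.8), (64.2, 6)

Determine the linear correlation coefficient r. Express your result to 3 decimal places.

-0.090

n = 7, Σx = 448.3, Σy = 34.9, Σx² = 29363.45, Σy² = 177.79, Σxy = 2230.61
nΣxy − ΣxΣy = 15614.27 − 15645.67 = -31.4
nΣx² − (Σx)² = 205544.15 − 200972.89 = 4571.26; nΣy² − (Σy)² = 1244.53 − 1218.01 = 26.52
r = -31.4 / √(4571.26 × 26.52) = -31.4 / 348.1807 ≈ -0.090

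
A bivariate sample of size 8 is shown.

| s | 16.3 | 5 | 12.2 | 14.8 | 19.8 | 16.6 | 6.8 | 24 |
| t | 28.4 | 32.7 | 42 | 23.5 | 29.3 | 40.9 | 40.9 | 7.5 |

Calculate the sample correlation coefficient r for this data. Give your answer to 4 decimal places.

-0.6554

n = 8, Σs = 115.5, Σt = 245.2, Σs² = 1948.41, Σt² = 8452.46, Σst = 3203.82
nΣst − ΣsΣt = 25630.56 − 28320.6 = -2690.04
nΣs² − (Σs)² = 15587.28 − 13340.25 = 2247.03; nΣt² − (Σt)² = 67619.68 − 60123.04 = 7496.64
r = -2690.04 / √(2247.03 × 7496.64) = -2690.04 / 4104.2874 ≈ -0.6554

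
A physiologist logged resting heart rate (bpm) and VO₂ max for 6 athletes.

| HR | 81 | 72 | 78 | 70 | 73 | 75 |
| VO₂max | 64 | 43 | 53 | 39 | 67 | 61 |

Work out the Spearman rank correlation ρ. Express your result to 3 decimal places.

Rank HR: 6, 2, 5, 1, 3, 4
Rank VO₂max: 5, 2, 3, 1, 6, 4
d = rank(HR) − rank(VO₂max): 1, 0, 2, 0, -3, 0; Σd² = 14
ρ = 1 − 6Σd² / [n(n²−1)] = 1 − 6×14 / (6×35) = 1 − 84/210 ≈ 0.600

0.600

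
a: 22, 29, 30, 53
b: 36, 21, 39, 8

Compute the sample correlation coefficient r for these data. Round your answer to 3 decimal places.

-0.843

n = 4, Σa = 134, Σb = 104, Σa² = 5034, Σb² = 3322, Σab = 2995
nΣab − ΣaΣb = 11980 − 13936 = -1956
nΣa² − (Σa)² = 20136 − 17956 = 2180; nΣb² − (Σb)² = 13288 − 10816 = 2472
r = -1956 / √(2180 × 2472) = -1956 / 2321.4134 ≈ -0.843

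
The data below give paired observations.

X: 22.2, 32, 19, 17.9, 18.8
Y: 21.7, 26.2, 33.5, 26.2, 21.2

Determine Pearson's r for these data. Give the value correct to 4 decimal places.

n = 5, ΣX = 109.9, ΣY = 128.8, ΣX² = 2551.69, ΣY² = 3415.46, ΣXY = 2824.18
nΣXY − ΣXΣY = 14120.9 − 14155.12 = -34.22
nΣX² − (ΣX)² = 12758.45 − 12078.01 = 680.44; nΣY² − (ΣY)² = 17077.3 − 16589.44 = 487.86
r = -34.22 / √(680.44 × 487.86) = -34.22 / 576.1592 ≈ -0.0594

-0.0594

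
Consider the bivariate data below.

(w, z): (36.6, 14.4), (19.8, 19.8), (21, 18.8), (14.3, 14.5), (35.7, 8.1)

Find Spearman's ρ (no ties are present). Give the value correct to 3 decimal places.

-0.600

Rank w: 5, 2, 3, 1, 4
Rank z: 2, 5, 4, 3, 1
d = rank(w) − rank(z): 3, -3, -1, -2, 3; Σd² = 32
ρ = 1 − 6Σd² / [n(n²−1)] = 1 − 6×32 / (5×24) = 1 − 192/120 ≈ -0.600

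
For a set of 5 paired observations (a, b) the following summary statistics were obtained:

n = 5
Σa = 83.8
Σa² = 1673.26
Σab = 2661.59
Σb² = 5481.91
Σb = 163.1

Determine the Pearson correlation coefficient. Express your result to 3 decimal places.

r = (nΣab − ΣaΣb) / √[(nΣa² − (Σa)²)(nΣb² − (Σb)²)]
Numerator: 5×2661.59 − 83.8×163.1 = -359.83
Denominator: √[(8366.3 − 7022.44)(27409.55 − 26601.61)] = √[1343.86 × 807.94] = 1041.9972
r = -359.83 / 1041.9972 ≈ -0.345

-0.345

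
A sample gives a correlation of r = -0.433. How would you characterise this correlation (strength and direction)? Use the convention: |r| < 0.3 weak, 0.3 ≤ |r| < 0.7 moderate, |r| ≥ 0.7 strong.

moderate negative

r = -0.433 < 0 so the relationship is negative.
|r| = 0.433, which falls in the moderate range.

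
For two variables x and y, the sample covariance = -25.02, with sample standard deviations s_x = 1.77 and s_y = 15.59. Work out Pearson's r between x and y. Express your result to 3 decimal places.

r = Cov(x,y) / (s_x · s_y) = -25.02 / (1.77 × 15.59)
  = -25.02 / 27.5943 ≈ -0.907

-0.907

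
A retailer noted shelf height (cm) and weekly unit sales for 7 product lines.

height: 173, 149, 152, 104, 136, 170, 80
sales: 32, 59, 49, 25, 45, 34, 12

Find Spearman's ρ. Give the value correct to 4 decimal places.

Rank height: 7, 4, 5, 2, 3, 6, 1
Rank sales: 3, 7, 6, 2, 5, 4, 1
d = rank(height) − rank(sales): 4, -3, -1, 0, -2, 2, 0; Σd² = 34
ρ = 1 − 6Σd² / [n(n²−1)] = 1 − 6×34 / (7×48) = 1 − 204/336 ≈ 0.3929

0.3929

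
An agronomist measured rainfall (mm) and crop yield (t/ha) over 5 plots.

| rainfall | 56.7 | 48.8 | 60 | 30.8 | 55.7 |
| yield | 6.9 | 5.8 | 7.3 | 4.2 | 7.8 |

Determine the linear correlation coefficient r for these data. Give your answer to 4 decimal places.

0.9441

n = 5, Σx = 252, Σy = 32, Σx² = 13247.46, Σy² = 213.02, Σxy = 1676.09
nΣxy − ΣxΣy = 8380.45 − 8064 = 316.45
nΣx² − (Σx)² = 66237.3 − 63504 = 2733.3; nΣy² − (Σy)² = 1065.1 − 1024 = 41.1
r = 316.45 / √(2733.3 × 41.1) = 316.45 / 335.1696 ≈ 0.9441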